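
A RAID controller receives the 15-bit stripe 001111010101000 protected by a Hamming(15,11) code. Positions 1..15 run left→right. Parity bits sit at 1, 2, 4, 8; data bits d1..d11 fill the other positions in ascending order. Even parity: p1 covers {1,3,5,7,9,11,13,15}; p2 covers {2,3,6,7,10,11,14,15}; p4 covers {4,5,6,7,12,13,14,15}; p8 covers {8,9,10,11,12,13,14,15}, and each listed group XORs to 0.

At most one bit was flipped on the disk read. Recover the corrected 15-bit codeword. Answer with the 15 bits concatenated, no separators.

001111010001000

s1 (pos 1,3,5,7,9,11,13,15): 0⊕1⊕1⊕0⊕0⊕0⊕0⊕0 = 0
s2 (pos 2,3,6,7,10,11,14,15): 0⊕1⊕1⊕0⊕1⊕0⊕0⊕0 = 1
s4 (pos 4,5,6,7,12,13,14,15): 1⊕1⊕1⊕0⊕1⊕0⊕0⊕0 = 0
s8 (pos 8,9,10,11,12,13,14,15): 1⊕0⊕1⊕0⊕1⊕0⊕0⊕0 = 1
Syndrome s8…s1 = 1010 → error at position 10.
Flip position 10: 001111010101000 → 001111010001000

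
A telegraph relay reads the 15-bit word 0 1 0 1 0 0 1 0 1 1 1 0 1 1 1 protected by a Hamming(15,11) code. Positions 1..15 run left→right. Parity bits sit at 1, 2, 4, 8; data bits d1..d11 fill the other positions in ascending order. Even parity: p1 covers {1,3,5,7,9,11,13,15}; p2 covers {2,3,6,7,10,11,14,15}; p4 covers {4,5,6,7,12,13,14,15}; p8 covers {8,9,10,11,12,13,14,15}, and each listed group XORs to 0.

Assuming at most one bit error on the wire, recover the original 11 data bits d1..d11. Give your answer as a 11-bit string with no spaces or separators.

s1 (pos 1,3,5,7,9,11,13,15): 0⊕0⊕0⊕1⊕1⊕1⊕1⊕1 = 1
s2 (pos 2,3,6,7,10,11,14,15): 1⊕0⊕0⊕1⊕1⊕1⊕1⊕1 = 0
s4 (pos 4,5,6,7,12,13,14,15): 1⊕0⊕0⊕1⊕0⊕1⊕1⊕1 = 1
s8 (pos 8,9,10,11,12,13,14,15): 0⊕1⊕1⊕1⊕0⊕1⊕1⊕1 = 0
Syndrome s8…s1 = 0101 → error at position 5.
Flip position 5: 010100101110111 → 010110101110111
Read data bits from positions 3,5,6,7,9,10,11,12,13,14,15: 01011110111

01011110111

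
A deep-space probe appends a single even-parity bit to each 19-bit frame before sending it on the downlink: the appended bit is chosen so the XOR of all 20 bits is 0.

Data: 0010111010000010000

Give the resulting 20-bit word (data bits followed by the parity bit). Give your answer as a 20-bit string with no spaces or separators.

00101110100000100000

XOR of the 19 data bits: 0⊕0⊕1⊕0⊕1⊕1⊕1⊕0⊕1⊕0⊕0⊕0⊕0⊕0⊕1⊕0⊕0⊕0⊕0 = 0
Parity bit = 0 (so all 20 bits XOR to 0).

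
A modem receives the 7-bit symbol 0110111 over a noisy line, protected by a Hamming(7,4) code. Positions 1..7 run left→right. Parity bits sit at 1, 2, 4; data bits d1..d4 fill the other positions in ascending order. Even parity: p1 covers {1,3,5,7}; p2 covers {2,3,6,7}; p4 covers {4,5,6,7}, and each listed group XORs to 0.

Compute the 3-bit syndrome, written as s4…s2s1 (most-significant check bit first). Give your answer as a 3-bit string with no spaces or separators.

s1 (pos 1,3,5,7): 0⊕1⊕1⊕1 = 1
s2 (pos 2,3,6,7): 1⊕1⊕1⊕1 = 0
s4 (pos 4,5,6,7): 0⊕1⊕1⊕1 = 1
Syndrome s4…s1 = 101 → error at position 5.

101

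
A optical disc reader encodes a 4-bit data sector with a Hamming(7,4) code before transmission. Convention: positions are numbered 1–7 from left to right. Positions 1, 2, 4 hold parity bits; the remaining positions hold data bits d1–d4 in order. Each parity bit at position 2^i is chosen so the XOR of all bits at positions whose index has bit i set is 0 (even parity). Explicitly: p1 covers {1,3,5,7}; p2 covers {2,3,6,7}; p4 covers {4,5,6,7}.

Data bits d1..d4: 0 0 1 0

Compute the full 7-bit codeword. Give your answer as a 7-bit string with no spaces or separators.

Place data at non-parity positions: p1 p2 0 p4 0 1 0
p1 (pos 1,3,5,7): XOR of data positions = 0⊕0⊕0 = 0
p2 (pos 2,3,6,7): XOR of data positions = 0⊕1⊕0 = 1
p4 (pos 4,5,6,7): XOR of data positions = 0⊕1⊕0 = 1
Codeword: 0101010

0101010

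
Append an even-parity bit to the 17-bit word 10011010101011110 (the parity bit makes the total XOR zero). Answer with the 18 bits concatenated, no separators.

XOR of the 17 data bits: 1⊕0⊕0⊕1⊕1⊕0⊕1⊕0⊕1⊕0⊕1⊕0⊕1⊕1⊕1⊕1⊕0 = 0
Parity bit = 0 (so all 18 bits XOR to 0).

100110101010111100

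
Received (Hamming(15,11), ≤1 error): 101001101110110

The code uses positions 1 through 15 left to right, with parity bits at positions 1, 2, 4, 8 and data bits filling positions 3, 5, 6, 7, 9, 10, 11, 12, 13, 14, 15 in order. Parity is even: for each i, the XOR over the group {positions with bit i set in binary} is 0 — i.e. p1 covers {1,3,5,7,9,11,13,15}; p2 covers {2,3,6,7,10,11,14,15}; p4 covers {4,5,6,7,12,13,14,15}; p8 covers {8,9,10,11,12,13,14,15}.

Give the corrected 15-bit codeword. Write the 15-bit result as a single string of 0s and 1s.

101001111110110

s1 (pos 1,3,5,7,9,11,13,15): 1⊕1⊕0⊕1⊕1⊕1⊕1⊕0 = 0
s2 (pos 2,3,6,7,10,11,14,15): 0⊕1⊕1⊕1⊕1⊕1⊕1⊕0 = 0
s4 (pos 4,5,6,7,12,13,14,15): 0⊕0⊕1⊕1⊕0⊕1⊕1⊕0 = 0
s8 (pos 8,9,10,11,12,13,14,15): 0⊕1⊕1⊕1⊕0⊕1⊕1⊕0 = 1
Syndrome s8…s1 = 1000 → error at position 8.
Flip position 8: 101001101110110 → 101001111110110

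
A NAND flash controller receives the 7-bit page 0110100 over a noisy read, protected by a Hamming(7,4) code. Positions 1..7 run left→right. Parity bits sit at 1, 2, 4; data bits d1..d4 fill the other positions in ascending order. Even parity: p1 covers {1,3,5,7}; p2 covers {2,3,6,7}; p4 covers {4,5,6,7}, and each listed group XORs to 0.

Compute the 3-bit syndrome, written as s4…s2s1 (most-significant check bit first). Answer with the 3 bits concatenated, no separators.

100

s1 (pos 1,3,5,7): 0⊕1⊕1⊕0 = 0
s2 (pos 2,3,6,7): 1⊕1⊕0⊕0 = 0
s4 (pos 4,5,6,7): 0⊕1⊕0⊕0 = 1
Syndrome s4…s1 = 100 → error at position 4.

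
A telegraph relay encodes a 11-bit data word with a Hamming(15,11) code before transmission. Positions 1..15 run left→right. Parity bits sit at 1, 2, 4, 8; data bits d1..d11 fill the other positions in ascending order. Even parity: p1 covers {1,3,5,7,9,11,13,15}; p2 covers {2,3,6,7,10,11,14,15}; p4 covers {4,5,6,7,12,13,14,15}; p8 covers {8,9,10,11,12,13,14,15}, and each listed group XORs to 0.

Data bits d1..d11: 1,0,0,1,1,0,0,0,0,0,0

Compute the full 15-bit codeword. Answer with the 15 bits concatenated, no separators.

101100111000000

Place data at non-parity positions: p1 p2 1 p4 0 0 1 p8 1 0 0 0 0 0 0
p1 (pos 1,3,5,7,9,11,13,15): XOR of data positions = 1⊕0⊕1⊕1⊕0⊕0⊕0 = 1
p2 (pos 2,3,6,7,10,11,14,15): XOR of data positions = 1⊕0⊕1⊕0⊕0⊕0⊕0 = 0
p4 (pos 4,5,6,7,12,13,14,15): XOR of data positions = 0⊕0⊕1⊕0⊕0⊕0⊕0 = 1
p8 (pos 8,9,10,11,12,13,14,15): XOR of data positions = 1⊕0⊕0⊕0⊕0⊕0⊕0 = 1
Codeword: 101100111000000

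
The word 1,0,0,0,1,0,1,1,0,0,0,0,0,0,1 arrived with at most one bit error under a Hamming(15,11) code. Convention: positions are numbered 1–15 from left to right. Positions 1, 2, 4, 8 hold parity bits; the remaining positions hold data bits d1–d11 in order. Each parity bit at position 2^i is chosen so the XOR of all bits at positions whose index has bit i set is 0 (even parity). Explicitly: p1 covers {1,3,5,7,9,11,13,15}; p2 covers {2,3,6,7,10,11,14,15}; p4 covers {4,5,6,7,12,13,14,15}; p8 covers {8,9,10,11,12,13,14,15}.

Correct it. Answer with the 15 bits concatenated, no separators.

100110110000001

s1 (pos 1,3,5,7,9,11,13,15): 1⊕0⊕1⊕1⊕0⊕0⊕0⊕1 = 0
s2 (pos 2,3,6,7,10,11,14,15): 0⊕0⊕0⊕1⊕0⊕0⊕0⊕1 = 0
s4 (pos 4,5,6,7,12,13,14,15): 0⊕1⊕0⊕1⊕0⊕0⊕0⊕1 = 1
s8 (pos 8,9,10,11,12,13,14,15): 1⊕0⊕0⊕0⊕0⊕0⊕0⊕1 = 0
Syndrome s8…s1 = 0100 → error at position 4.
Flip position 4: 100010110000001 → 100110110000001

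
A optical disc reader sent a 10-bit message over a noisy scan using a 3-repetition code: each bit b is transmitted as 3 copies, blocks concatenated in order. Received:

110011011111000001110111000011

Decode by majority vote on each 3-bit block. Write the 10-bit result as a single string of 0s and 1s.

1111001101

Block 1 (110): 2 ones → 1
Block 2 (011): 2 ones → 1
Block 3 (011): 2 ones → 1
Block 4 (111): 3 ones → 1
Block 5 (000): 0 ones → 0
Block 6 (001): 1 one → 0
Block 7 (110): 2 ones → 1
Block 8 (111): 3 ones → 1
Block 9 (000): 0 ones → 0
Block 10 (011): 2 ones → 1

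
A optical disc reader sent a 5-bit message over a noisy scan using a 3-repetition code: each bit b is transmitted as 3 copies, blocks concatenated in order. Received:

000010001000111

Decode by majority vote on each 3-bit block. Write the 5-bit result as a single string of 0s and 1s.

00001

Block 1 (000): 0 ones → 0
Block 2 (010): 1 one → 0
Block 3 (001): 1 one → 0
Block 4 (000): 0 ones → 0
Block 5 (111): 3 ones → 1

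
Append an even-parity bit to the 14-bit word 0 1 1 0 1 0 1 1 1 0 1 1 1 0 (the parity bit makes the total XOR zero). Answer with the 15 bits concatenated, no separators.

011010111011101

XOR of the 14 data bits: 0⊕1⊕1⊕0⊕1⊕0⊕1⊕1⊕1⊕0⊕1⊕1⊕1⊕0 = 1
Parity bit = 1 (so all 15 bits XOR to 0).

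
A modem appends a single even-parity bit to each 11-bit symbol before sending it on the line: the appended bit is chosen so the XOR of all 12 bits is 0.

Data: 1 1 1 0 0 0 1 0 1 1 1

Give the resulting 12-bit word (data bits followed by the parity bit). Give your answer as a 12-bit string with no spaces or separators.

XOR of the 11 data bits: 1⊕1⊕1⊕0⊕0⊕0⊕1⊕0⊕1⊕1⊕1 = 1
Parity bit = 1 (so all 12 bits XOR to 0).

111000101111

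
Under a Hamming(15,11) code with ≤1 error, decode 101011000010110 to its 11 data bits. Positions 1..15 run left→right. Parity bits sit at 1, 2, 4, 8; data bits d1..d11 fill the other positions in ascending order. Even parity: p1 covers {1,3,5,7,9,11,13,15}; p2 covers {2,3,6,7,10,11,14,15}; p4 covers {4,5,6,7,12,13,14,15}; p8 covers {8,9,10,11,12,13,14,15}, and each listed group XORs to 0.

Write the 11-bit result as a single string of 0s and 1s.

s1 (pos 1,3,5,7,9,11,13,15): 1⊕1⊕1⊕0⊕0⊕1⊕1⊕0 = 1
s2 (pos 2,3,6,7,10,11,14,15): 0⊕1⊕1⊕0⊕0⊕1⊕1⊕0 = 0
s4 (pos 4,5,6,7,12,13,14,15): 0⊕1⊕1⊕0⊕0⊕1⊕1⊕0 = 0
s8 (pos 8,9,10,11,12,13,14,15): 0⊕0⊕0⊕1⊕0⊕1⊕1⊕0 = 1
Syndrome s8…s1 = 1001 → error at position 9.
Flip position 9: 101011000010110 → 101011001010110
Read data bits from positions 3,5,6,7,9,10,11,12,13,14,15: 11101010110

11101010110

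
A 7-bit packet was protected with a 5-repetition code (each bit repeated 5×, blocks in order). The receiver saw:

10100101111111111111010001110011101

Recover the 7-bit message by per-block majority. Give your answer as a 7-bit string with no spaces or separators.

Block 1 (10100): 2 ones → 0
Block 2 (10111): 4 ones → 1
Block 3 (11111): 5 ones → 1
Block 4 (11111): 5 ones → 1
Block 5 (01000): 1 one → 0
Block 6 (11100): 3 ones → 1
Block 7 (11101): 4 ones → 1

0111011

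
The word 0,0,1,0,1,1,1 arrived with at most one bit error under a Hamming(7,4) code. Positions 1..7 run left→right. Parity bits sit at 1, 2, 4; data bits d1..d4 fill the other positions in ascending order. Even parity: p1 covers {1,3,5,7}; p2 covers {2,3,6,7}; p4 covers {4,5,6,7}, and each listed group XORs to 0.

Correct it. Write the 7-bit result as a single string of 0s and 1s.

0010110

s1 (pos 1,3,5,7): 0⊕1⊕1⊕1 = 1
s2 (pos 2,3,6,7): 0⊕1⊕1⊕1 = 1
s4 (pos 4,5,6,7): 0⊕1⊕1⊕1 = 1
Syndrome s4…s1 = 111 → error at position 7.
Flip position 7: 0010111 → 0010110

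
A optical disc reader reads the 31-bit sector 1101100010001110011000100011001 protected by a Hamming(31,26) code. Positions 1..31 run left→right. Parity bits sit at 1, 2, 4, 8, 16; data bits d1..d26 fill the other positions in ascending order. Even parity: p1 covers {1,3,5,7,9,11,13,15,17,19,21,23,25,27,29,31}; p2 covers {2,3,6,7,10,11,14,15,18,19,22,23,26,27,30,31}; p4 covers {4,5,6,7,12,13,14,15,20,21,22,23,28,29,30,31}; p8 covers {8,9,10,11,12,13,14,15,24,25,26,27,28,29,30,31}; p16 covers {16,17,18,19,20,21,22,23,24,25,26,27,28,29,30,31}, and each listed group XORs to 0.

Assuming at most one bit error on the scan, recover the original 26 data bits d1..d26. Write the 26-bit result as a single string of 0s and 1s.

s1 (pos 1,3,5,7,9,11,13,15,17,19,21,23,25,27,29,31): 1⊕0⊕1⊕0⊕1⊕0⊕1⊕1⊕0⊕1⊕0⊕1⊕0⊕1⊕0⊕1 = 1
s2 (pos 2,3,6,7,10,11,14,15,18,19,22,23,26,27,30,31): 1⊕0⊕0⊕0⊕0⊕0⊕1⊕1⊕1⊕1⊕0⊕1⊕0⊕1⊕0⊕1 = 0
s4 (pos 4,5,6,7,12,13,14,15,20,21,22,23,28,29,30,31): 1⊕1⊕0⊕0⊕0⊕1⊕1⊕1⊕0⊕0⊕0⊕1⊕1⊕0⊕0⊕1 = 0
s8 (pos 8,9,10,11,12,13,14,15,24,25,26,27,28,29,30,31): 0⊕1⊕0⊕0⊕0⊕1⊕1⊕1⊕0⊕0⊕0⊕1⊕1⊕0⊕0⊕1 = 1
s16 (pos 16,17,18,19,20,21,22,23,24,25,26,27,28,29,30,31): 0⊕0⊕1⊕1⊕0⊕0⊕0⊕1⊕0⊕0⊕0⊕1⊕1⊕0⊕0⊕1 = 0
Syndrome s16…s1 = 01001 → error at position 9.
Flip position 9: 1101100010001110011000100011001 → 1101100000001110011000100011001
Read data bits from positions 3,5,6,7,9,10,11,12,13,14,15,17,18,19,20,21,22,23,24,25,26,27,28,29,30,31: 01000000111011000100011001

01000000111011000100011001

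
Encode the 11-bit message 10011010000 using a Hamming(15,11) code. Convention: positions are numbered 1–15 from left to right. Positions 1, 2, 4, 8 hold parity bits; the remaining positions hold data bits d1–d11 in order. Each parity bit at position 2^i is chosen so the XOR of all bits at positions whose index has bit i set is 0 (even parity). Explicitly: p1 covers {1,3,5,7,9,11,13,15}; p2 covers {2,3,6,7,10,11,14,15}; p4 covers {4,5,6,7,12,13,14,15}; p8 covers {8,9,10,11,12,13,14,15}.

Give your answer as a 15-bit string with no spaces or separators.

Place data at non-parity positions: p1 p2 1 p4 0 0 1 p8 1 0 1 0 0 0 0
p1 (pos 1,3,5,7,9,11,13,15): XOR of data positions = 1⊕0⊕1⊕1⊕1⊕0⊕0 = 0
p2 (pos 2,3,6,7,10,11,14,15): XOR of data positions = 1⊕0⊕1⊕0⊕1⊕0⊕0 = 1
p4 (pos 4,5,6,7,12,13,14,15): XOR of data positions = 0⊕0⊕1⊕0⊕0⊕0⊕0 = 1
p8 (pos 8,9,10,11,12,13,14,15): XOR of data positions = 1⊕0⊕1⊕0⊕0⊕0⊕0 = 0
Codeword: 011100101010000

011100101010000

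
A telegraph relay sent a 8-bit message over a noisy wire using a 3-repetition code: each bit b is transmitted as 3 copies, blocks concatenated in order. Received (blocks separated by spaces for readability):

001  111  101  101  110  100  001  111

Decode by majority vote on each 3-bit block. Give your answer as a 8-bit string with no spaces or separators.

01111001

Block 1 (001): 1 one → 0
Block 2 (111): 3 ones → 1
Block 3 (101): 2 ones → 1
Block 4 (101): 2 ones → 1
Block 5 (110): 2 ones → 1
Block 6 (100): 1 one → 0
Block 7 (001): 1 one → 0
Block 8 (111): 3 ones → 1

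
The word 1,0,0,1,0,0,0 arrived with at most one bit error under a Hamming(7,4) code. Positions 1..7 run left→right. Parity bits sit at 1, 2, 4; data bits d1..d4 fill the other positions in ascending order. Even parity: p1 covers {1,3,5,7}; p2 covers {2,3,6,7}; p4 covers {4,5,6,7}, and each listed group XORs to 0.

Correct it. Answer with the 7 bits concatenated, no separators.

1001100

s1 (pos 1,3,5,7): 1⊕0⊕0⊕0 = 1
s2 (pos 2,3,6,7): 0⊕0⊕0⊕0 = 0
s4 (pos 4,5,6,7): 1⊕0⊕0⊕0 = 1
Syndrome s4…s1 = 101 → error at position 5.
Flip position 5: 1001000 → 1001100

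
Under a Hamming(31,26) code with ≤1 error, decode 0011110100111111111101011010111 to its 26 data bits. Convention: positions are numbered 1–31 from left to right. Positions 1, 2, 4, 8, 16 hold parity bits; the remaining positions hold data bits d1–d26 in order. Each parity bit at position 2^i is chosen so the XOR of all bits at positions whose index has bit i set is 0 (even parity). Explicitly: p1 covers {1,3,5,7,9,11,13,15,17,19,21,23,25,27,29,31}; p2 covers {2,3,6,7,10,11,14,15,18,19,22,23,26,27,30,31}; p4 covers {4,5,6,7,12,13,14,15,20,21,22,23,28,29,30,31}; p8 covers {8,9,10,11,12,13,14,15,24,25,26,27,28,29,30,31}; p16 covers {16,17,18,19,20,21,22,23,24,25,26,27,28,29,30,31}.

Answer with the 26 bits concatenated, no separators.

01100011111111101011010111

s1 (pos 1,3,5,7,9,11,13,15,17,19,21,23,25,27,29,31): 0⊕1⊕1⊕0⊕0⊕1⊕1⊕1⊕1⊕1⊕0⊕0⊕1⊕1⊕1⊕1 = 1
s2 (pos 2,3,6,7,10,11,14,15,18,19,22,23,26,27,30,31): 0⊕1⊕1⊕0⊕0⊕1⊕1⊕1⊕1⊕1⊕1⊕0⊕0⊕1⊕1⊕1 = 1
s4 (pos 4,5,6,7,12,13,14,15,20,21,22,23,28,29,30,31): 1⊕1⊕1⊕0⊕1⊕1⊕1⊕1⊕1⊕0⊕1⊕0⊕0⊕1⊕1⊕1 = 0
s8 (pos 8,9,10,11,12,13,14,15,24,25,26,27,28,29,30,31): 1⊕0⊕0⊕1⊕1⊕1⊕1⊕1⊕1⊕1⊕0⊕1⊕0⊕1⊕1⊕1 = 0
s16 (pos 16,17,18,19,20,21,22,23,24,25,26,27,28,29,30,31): 1⊕1⊕1⊕1⊕1⊕0⊕1⊕0⊕1⊕1⊕0⊕1⊕0⊕1⊕1⊕1 = 0
Syndrome s16…s1 = 00011 → error at position 3.
Flip position 3: 0011110100111111111101011010111 → 0001110100111111111101011010111
Read data bits from positions 3,5,6,7,9,10,11,12,13,14,15,17,18,19,20,21,22,23,24,25,26,27,28,29,30,31: 01100011111111101011010111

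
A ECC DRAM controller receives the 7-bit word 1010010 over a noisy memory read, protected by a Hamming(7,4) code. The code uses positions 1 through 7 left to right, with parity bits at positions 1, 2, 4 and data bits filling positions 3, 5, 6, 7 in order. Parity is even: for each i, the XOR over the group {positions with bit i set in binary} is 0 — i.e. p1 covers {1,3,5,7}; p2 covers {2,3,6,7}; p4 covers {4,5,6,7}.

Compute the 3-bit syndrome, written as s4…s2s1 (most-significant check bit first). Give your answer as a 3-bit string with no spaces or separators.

s1 (pos 1,3,5,7): 1⊕1⊕0⊕0 = 0
s2 (pos 2,3,6,7): 0⊕1⊕1⊕0 = 0
s4 (pos 4,5,6,7): 0⊕0⊕1⊕0 = 1
Syndrome s4…s1 = 100 → error at position 4.

100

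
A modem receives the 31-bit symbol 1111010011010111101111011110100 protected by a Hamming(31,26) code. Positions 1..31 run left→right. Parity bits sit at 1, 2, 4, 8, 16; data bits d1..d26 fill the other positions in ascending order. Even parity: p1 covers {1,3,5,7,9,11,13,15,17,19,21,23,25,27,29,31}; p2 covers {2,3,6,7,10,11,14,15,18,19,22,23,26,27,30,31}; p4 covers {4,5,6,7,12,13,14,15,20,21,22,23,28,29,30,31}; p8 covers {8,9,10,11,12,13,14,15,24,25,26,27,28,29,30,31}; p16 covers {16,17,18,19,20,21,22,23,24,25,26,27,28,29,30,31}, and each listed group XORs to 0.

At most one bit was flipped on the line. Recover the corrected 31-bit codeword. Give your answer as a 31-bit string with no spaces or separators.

1111010011010111101011011110100

s1 (pos 1,3,5,7,9,11,13,15,17,19,21,23,25,27,29,31): 1⊕1⊕0⊕0⊕1⊕0⊕0⊕1⊕1⊕1⊕1⊕0⊕1⊕1⊕1⊕0 = 0
s2 (pos 2,3,6,7,10,11,14,15,18,19,22,23,26,27,30,31): 1⊕1⊕1⊕0⊕1⊕0⊕1⊕1⊕0⊕1⊕1⊕0⊕1⊕1⊕0⊕0 = 0
s4 (pos 4,5,6,7,12,13,14,15,20,21,22,23,28,29,30,31): 1⊕0⊕1⊕0⊕1⊕0⊕1⊕1⊕1⊕1⊕1⊕0⊕0⊕1⊕0⊕0 = 1
s8 (pos 8,9,10,11,12,13,14,15,24,25,26,27,28,29,30,31): 0⊕1⊕1⊕0⊕1⊕0⊕1⊕1⊕1⊕1⊕1⊕1⊕0⊕1⊕0⊕0 = 0
s16 (pos 16,17,18,19,20,21,22,23,24,25,26,27,28,29,30,31): 1⊕1⊕0⊕1⊕1⊕1⊕1⊕0⊕1⊕1⊕1⊕1⊕0⊕1⊕0⊕0 = 1
Syndrome s16…s1 = 10100 → error at position 20.
Flip position 20: 1111010011010111101111011110100 → 1111010011010111101011011110100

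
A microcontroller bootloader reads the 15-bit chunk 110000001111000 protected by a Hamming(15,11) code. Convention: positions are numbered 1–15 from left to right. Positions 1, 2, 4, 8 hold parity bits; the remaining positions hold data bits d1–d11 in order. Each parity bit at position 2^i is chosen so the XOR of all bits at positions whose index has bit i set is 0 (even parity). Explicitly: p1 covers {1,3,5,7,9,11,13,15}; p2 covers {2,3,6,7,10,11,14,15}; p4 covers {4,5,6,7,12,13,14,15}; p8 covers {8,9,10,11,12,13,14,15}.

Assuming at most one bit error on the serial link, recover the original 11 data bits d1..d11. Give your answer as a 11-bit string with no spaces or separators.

s1 (pos 1,3,5,7,9,11,13,15): 1⊕0⊕0⊕0⊕1⊕1⊕0⊕0 = 1
s2 (pos 2,3,6,7,10,11,14,15): 1⊕0⊕0⊕0⊕1⊕1⊕0⊕0 = 1
s4 (pos 4,5,6,7,12,13,14,15): 0⊕0⊕0⊕0⊕1⊕0⊕0⊕0 = 1
s8 (pos 8,9,10,11,12,13,14,15): 0⊕1⊕1⊕1⊕1⊕0⊕0⊕0 = 0
Syndrome s8…s1 = 0111 → error at position 7.
Flip position 7: 110000001111000 → 110000101111000
Read data bits from positions 3,5,6,7,9,10,11,12,13,14,15: 00011111000

00011111000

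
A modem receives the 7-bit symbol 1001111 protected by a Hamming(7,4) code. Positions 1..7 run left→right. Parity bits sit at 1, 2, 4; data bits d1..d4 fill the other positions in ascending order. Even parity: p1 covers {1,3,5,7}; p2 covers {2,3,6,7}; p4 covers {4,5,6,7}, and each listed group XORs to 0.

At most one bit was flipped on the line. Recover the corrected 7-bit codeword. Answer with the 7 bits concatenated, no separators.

0001111

s1 (pos 1,3,5,7): 1⊕0⊕1⊕1 = 1
s2 (pos 2,3,6,7): 0⊕0⊕1⊕1 = 0
s4 (pos 4,5,6,7): 1⊕1⊕1⊕1 = 0
Syndrome s4…s1 = 001 → error at position 1.
Flip position 1: 1001111 → 0001111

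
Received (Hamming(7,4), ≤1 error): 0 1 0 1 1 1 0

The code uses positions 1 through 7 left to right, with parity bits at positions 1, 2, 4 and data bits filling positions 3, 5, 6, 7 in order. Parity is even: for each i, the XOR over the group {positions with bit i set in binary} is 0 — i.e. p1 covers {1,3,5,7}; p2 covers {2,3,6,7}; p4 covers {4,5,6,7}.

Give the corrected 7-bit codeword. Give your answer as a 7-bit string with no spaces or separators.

0101010

s1 (pos 1,3,5,7): 0⊕0⊕1⊕0 = 1
s2 (pos 2,3,6,7): 1⊕0⊕1⊕0 = 0
s4 (pos 4,5,6,7): 1⊕1⊕1⊕0 = 1
Syndrome s4…s1 = 101 → error at position 5.
Flip position 5: 0101110 → 0101010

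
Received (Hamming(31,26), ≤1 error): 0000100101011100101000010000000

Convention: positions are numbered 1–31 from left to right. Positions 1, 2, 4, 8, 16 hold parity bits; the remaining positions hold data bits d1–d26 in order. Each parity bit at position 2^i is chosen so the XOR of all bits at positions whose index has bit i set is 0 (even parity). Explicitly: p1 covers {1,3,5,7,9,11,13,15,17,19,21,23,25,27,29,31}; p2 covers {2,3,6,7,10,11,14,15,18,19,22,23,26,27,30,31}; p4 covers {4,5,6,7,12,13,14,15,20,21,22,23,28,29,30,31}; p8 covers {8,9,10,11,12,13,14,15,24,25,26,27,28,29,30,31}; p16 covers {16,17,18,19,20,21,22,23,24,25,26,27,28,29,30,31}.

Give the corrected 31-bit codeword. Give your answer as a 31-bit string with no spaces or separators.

0000100101011100111000010000000

s1 (pos 1,3,5,7,9,11,13,15,17,19,21,23,25,27,29,31): 0⊕0⊕1⊕0⊕0⊕0⊕1⊕0⊕1⊕1⊕0⊕0⊕0⊕0⊕0⊕0 = 0
s2 (pos 2,3,6,7,10,11,14,15,18,19,22,23,26,27,30,31): 0⊕0⊕0⊕0⊕1⊕0⊕1⊕0⊕0⊕1⊕0⊕0⊕0⊕0⊕0⊕0 = 1
s4 (pos 4,5,6,7,12,13,14,15,20,21,22,23,28,29,30,31): 0⊕1⊕0⊕0⊕1⊕1⊕1⊕0⊕0⊕0⊕0⊕0⊕0⊕0⊕0⊕0 = 0
s8 (pos 8,9,10,11,12,13,14,15,24,25,26,27,28,29,30,31): 1⊕0⊕1⊕0⊕1⊕1⊕1⊕0⊕1⊕0⊕0⊕0⊕0⊕0⊕0⊕0 = 0
s16 (pos 16,17,18,19,20,21,22,23,24,25,26,27,28,29,30,31): 0⊕1⊕0⊕1⊕0⊕0⊕0⊕0⊕1⊕0⊕0⊕0⊕0⊕0⊕0⊕0 = 1
Syndrome s16…s1 = 10010 → error at position 18.
Flip position 18: 0000100101011100101000010000000 → 0000100101011100111000010000000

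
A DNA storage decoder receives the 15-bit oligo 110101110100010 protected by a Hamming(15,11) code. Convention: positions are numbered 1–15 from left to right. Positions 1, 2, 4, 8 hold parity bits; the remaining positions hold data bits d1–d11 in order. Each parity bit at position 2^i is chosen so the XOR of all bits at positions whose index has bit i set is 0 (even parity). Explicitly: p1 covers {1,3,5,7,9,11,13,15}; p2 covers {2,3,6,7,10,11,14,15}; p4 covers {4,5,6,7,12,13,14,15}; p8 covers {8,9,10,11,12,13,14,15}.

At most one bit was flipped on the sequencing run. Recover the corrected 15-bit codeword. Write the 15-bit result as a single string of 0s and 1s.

110101110000010

s1 (pos 1,3,5,7,9,11,13,15): 1⊕0⊕0⊕1⊕0⊕0⊕0⊕0 = 0
s2 (pos 2,3,6,7,10,11,14,15): 1⊕0⊕1⊕1⊕1⊕0⊕1⊕0 = 1
s4 (pos 4,5,6,7,12,13,14,15): 1⊕0⊕1⊕1⊕0⊕0⊕1⊕0 = 0
s8 (pos 8,9,10,11,12,13,14,15): 1⊕0⊕1⊕0⊕0⊕0⊕1⊕0 = 1
Syndrome s8…s1 = 1010 → error at position 10.
Flip position 10: 110101110100010 → 110101110000010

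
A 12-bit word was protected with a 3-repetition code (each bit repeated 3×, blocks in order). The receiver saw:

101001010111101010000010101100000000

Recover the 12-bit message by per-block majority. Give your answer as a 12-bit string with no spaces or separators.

100110001000

Block 1 (101): 2 ones → 1
Block 2 (001): 1 one → 0
Block 3 (010): 1 one → 0
Block 4 (111): 3 ones → 1
Block 5 (101): 2 ones → 1
Block 6 (010): 1 one → 0
Block 7 (000): 0 ones → 0
Block 8 (010): 1 one → 0
Block 9 (101): 2 ones → 1
Block 10 (100): 1 one → 0
Block 11 (000): 0 ones → 0
Block 12 (000): 0 ones → 0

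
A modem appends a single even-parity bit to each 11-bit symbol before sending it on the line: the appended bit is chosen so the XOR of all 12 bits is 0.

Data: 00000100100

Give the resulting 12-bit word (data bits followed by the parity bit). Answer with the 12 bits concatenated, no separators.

XOR of the 11 data bits: 0⊕0⊕0⊕0⊕0⊕1⊕0⊕0⊕1⊕0⊕0 = 0
Parity bit = 0 (so all 12 bits XOR to 0).

000001001000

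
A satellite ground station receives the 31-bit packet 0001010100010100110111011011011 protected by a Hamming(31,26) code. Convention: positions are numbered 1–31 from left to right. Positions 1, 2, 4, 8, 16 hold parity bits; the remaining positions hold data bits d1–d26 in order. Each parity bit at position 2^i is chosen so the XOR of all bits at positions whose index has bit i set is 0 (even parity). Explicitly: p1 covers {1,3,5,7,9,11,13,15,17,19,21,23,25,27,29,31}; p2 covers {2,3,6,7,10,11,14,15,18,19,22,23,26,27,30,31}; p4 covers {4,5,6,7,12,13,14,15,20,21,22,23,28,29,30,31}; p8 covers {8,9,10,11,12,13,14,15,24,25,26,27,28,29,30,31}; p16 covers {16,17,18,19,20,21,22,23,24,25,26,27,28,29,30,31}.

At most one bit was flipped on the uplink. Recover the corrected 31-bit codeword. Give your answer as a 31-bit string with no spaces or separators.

0001010100010100110111011001011

s1 (pos 1,3,5,7,9,11,13,15,17,19,21,23,25,27,29,31): 0⊕0⊕0⊕0⊕0⊕0⊕0⊕0⊕1⊕0⊕1⊕0⊕1⊕1⊕0⊕1 = 1
s2 (pos 2,3,6,7,10,11,14,15,18,19,22,23,26,27,30,31): 0⊕0⊕1⊕0⊕0⊕0⊕1⊕0⊕1⊕0⊕1⊕0⊕0⊕1⊕1⊕1 = 1
s4 (pos 4,5,6,7,12,13,14,15,20,21,22,23,28,29,30,31): 1⊕0⊕1⊕0⊕1⊕0⊕1⊕0⊕1⊕1⊕1⊕0⊕1⊕0⊕1⊕1 = 0
s8 (pos 8,9,10,11,12,13,14,15,24,25,26,27,28,29,30,31): 1⊕0⊕0⊕0⊕1⊕0⊕1⊕0⊕1⊕1⊕0⊕1⊕1⊕0⊕1⊕1 = 1
s16 (pos 16,17,18,19,20,21,22,23,24,25,26,27,28,29,30,31): 0⊕1⊕1⊕0⊕1⊕1⊕1⊕0⊕1⊕1⊕0⊕1⊕1⊕0⊕1⊕1 = 1
Syndrome s16…s1 = 11011 → error at position 27.
Flip position 27: 0001010100010100110111011011011 → 0001010100010100110111011001011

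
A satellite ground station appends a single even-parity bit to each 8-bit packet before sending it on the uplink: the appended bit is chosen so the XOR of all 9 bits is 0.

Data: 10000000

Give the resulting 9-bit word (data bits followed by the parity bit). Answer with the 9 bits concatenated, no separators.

100000001

XOR of the 8 data bits: 1⊕0⊕0⊕0⊕0⊕0⊕0⊕0 = 1
Parity bit = 1 (so all 9 bits XOR to 0).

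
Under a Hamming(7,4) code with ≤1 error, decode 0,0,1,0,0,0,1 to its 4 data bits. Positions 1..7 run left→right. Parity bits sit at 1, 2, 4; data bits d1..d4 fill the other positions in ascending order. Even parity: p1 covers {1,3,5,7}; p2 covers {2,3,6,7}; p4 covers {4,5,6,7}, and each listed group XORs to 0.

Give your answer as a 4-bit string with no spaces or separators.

s1 (pos 1,3,5,7): 0⊕1⊕0⊕1 = 0
s2 (pos 2,3,6,7): 0⊕1⊕0⊕1 = 0
s4 (pos 4,5,6,7): 0⊕0⊕0⊕1 = 1
Syndrome s4…s1 = 100 → error at position 4.
Flip position 4: 0010001 → 0011001
Read data bits from positions 3,5,6,7: 1001

1001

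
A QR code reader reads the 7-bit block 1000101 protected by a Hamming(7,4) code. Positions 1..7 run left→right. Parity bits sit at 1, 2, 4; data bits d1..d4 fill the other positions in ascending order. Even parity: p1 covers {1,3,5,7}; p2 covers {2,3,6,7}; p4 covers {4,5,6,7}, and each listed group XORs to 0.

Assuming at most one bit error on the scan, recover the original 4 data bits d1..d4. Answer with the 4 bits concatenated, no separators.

1101

s1 (pos 1,3,5,7): 1⊕0⊕1⊕1 = 1
s2 (pos 2,3,6,7): 0⊕0⊕0⊕1 = 1
s4 (pos 4,5,6,7): 0⊕1⊕0⊕1 = 0
Syndrome s4…s1 = 011 → error at position 3.
Flip position 3: 1000101 → 1010101
Read data bits from positions 3,5,6,7: 1101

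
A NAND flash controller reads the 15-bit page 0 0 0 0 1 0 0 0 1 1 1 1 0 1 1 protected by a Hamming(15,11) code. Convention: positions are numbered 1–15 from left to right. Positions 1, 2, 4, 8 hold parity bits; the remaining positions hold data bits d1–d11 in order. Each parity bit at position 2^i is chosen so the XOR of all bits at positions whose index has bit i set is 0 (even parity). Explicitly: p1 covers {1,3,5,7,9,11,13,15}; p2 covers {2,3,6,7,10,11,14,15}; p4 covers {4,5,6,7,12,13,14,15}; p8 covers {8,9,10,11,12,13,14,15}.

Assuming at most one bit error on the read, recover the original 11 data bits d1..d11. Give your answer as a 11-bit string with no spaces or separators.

01001111011

s1 (pos 1,3,5,7,9,11,13,15): 0⊕0⊕1⊕0⊕1⊕1⊕0⊕1 = 0
s2 (pos 2,3,6,7,10,11,14,15): 0⊕0⊕0⊕0⊕1⊕1⊕1⊕1 = 0
s4 (pos 4,5,6,7,12,13,14,15): 0⊕1⊕0⊕0⊕1⊕0⊕1⊕1 = 0
s8 (pos 8,9,10,11,12,13,14,15): 0⊕1⊕1⊕1⊕1⊕0⊕1⊕1 = 0
Syndrome s8…s1 = 0000 → no error.
Read data bits from positions 3,5,6,7,9,10,11,12,13,14,15: 01001111011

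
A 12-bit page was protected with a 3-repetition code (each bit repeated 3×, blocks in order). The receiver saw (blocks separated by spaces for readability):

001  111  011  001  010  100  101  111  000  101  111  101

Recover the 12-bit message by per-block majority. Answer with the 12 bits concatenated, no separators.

Block 1 (001): 1 one → 0
Block 2 (111): 3 ones → 1
Block 3 (011): 2 ones → 1
Block 4 (001): 1 one → 0
Block 5 (010): 1 one → 0
Block 6 (100): 1 one → 0
Block 7 (101): 2 ones → 1
Block 8 (111): 3 ones → 1
Block 9 (000): 0 ones → 0
Block 10 (101): 2 ones → 1
Block 11 (111): 3 ones → 1
Block 12 (101): 2 ones → 1

011000110111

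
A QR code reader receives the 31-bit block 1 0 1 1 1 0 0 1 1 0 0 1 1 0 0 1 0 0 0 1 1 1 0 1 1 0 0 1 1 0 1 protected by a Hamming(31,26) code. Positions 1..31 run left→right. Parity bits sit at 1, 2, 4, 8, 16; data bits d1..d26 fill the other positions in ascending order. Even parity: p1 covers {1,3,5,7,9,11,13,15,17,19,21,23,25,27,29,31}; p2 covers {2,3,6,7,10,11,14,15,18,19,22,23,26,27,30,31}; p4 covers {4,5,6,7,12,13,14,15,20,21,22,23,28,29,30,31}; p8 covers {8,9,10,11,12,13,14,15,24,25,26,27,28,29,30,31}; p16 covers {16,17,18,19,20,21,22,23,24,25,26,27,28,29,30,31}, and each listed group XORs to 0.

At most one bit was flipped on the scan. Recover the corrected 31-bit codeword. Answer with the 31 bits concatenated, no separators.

1011100110011001000111011011101

s1 (pos 1,3,5,7,9,11,13,15,17,19,21,23,25,27,29,31): 1⊕1⊕1⊕0⊕1⊕0⊕1⊕0⊕0⊕0⊕1⊕0⊕1⊕0⊕1⊕1 = 1
s2 (pos 2,3,6,7,10,11,14,15,18,19,22,23,26,27,30,31): 0⊕1⊕0⊕0⊕0⊕0⊕0⊕0⊕0⊕0⊕1⊕0⊕0⊕0⊕0⊕1 = 1
s4 (pos 4,5,6,7,12,13,14,15,20,21,22,23,28,29,30,31): 1⊕1⊕0⊕0⊕1⊕1⊕0⊕0⊕1⊕1⊕1⊕0⊕1⊕1⊕0⊕1 = 0
s8 (pos 8,9,10,11,12,13,14,15,24,25,26,27,28,29,30,31): 1⊕1⊕0⊕0⊕1⊕1⊕0⊕0⊕1⊕1⊕0⊕0⊕1⊕1⊕0⊕1 = 1
s16 (pos 16,17,18,19,20,21,22,23,24,25,26,27,28,29,30,31): 1⊕0⊕0⊕0⊕1⊕1⊕1⊕0⊕1⊕1⊕0⊕0⊕1⊕1⊕0⊕1 = 1
Syndrome s16…s1 = 11011 → error at position 27.
Flip position 27: 1011100110011001000111011001101 → 1011100110011001000111011011101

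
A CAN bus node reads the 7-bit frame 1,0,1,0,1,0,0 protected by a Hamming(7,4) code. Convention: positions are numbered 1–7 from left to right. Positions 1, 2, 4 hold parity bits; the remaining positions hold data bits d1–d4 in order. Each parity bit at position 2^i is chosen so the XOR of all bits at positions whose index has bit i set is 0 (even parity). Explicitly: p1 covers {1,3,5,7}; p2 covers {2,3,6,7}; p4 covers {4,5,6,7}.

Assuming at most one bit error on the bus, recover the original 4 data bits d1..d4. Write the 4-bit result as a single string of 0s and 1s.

s1 (pos 1,3,5,7): 1⊕1⊕1⊕0 = 1
s2 (pos 2,3,6,7): 0⊕1⊕0⊕0 = 1
s4 (pos 4,5,6,7): 0⊕1⊕0⊕0 = 1
Syndrome s4…s1 = 111 → error at position 7.
Flip position 7: 1010100 → 1010101
Read data bits from positions 3,5,6,7: 1101

1101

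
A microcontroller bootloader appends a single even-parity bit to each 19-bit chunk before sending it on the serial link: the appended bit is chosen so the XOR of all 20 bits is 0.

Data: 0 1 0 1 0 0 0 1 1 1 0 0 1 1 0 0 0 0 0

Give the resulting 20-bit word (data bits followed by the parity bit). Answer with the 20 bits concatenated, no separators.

XOR of the 19 data bits: 0⊕1⊕0⊕1⊕0⊕0⊕0⊕1⊕1⊕1⊕0⊕0⊕1⊕1⊕0⊕0⊕0⊕0⊕0 = 1
Parity bit = 1 (so all 20 bits XOR to 0).

01010001110011000001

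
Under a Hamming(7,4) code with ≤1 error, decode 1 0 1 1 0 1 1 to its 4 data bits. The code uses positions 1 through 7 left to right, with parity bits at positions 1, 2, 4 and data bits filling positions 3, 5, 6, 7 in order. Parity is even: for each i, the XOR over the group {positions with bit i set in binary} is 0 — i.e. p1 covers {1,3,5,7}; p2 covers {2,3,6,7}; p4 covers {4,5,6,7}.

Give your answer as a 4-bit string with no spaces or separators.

s1 (pos 1,3,5,7): 1⊕1⊕0⊕1 = 1
s2 (pos 2,3,6,7): 0⊕1⊕1⊕1 = 1
s4 (pos 4,5,6,7): 1⊕0⊕1⊕1 = 1
Syndrome s4…s1 = 111 → error at position 7.
Flip position 7: 1011011 → 1011010
Read data bits from positions 3,5,6,7: 1010

1010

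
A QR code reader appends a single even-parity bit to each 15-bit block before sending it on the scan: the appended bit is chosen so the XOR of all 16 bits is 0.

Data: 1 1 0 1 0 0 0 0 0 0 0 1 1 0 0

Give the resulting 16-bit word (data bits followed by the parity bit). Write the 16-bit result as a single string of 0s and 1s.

1101000000011001

XOR of the 15 data bits: 1⊕1⊕0⊕1⊕0⊕0⊕0⊕0⊕0⊕0⊕0⊕1⊕1⊕0⊕0 = 1
Parity bit = 1 (so all 16 bits XOR to 0).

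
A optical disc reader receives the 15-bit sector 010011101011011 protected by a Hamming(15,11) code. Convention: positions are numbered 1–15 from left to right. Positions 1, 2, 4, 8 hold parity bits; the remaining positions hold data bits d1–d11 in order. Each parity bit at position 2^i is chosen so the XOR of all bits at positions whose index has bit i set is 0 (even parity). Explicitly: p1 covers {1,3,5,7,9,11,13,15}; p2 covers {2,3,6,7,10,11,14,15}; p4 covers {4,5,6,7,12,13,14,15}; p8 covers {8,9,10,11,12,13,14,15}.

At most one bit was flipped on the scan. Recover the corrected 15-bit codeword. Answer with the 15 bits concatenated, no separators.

010011100011011

s1 (pos 1,3,5,7,9,11,13,15): 0⊕0⊕1⊕1⊕1⊕1⊕0⊕1 = 1
s2 (pos 2,3,6,7,10,11,14,15): 1⊕0⊕1⊕1⊕0⊕1⊕1⊕1 = 0
s4 (pos 4,5,6,7,12,13,14,15): 0⊕1⊕1⊕1⊕1⊕0⊕1⊕1 = 0
s8 (pos 8,9,10,11,12,13,14,15): 0⊕1⊕0⊕1⊕1⊕0⊕1⊕1 = 1
Syndrome s8…s1 = 1001 → error at position 9.
Flip position 9: 010011101011011 → 010011100011011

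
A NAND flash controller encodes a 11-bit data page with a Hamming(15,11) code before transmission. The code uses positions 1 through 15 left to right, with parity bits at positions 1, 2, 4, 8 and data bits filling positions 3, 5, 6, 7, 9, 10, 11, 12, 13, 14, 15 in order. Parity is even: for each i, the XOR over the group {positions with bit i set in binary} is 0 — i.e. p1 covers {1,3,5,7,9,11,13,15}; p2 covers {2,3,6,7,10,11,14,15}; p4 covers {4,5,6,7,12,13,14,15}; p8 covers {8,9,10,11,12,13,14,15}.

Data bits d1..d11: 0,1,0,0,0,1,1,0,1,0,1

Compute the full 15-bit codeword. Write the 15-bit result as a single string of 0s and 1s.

Place data at non-parity positions: p1 p2 0 p4 1 0 0 p8 0 1 1 0 1 0 1
p1 (pos 1,3,5,7,9,11,13,15): XOR of data positions = 0⊕1⊕0⊕0⊕1⊕1⊕1 = 0
p2 (pos 2,3,6,7,10,11,14,15): XOR of data positions = 0⊕0⊕0⊕1⊕1⊕0⊕1 = 1
p4 (pos 4,5,6,7,12,13,14,15): XOR of data positions = 1⊕0⊕0⊕0⊕1⊕0⊕1 = 1
p8 (pos 8,9,10,11,12,13,14,15): XOR of data positions = 0⊕1⊕1⊕0⊕1⊕0⊕1 = 0
Codeword: 010110000110101

010110000110101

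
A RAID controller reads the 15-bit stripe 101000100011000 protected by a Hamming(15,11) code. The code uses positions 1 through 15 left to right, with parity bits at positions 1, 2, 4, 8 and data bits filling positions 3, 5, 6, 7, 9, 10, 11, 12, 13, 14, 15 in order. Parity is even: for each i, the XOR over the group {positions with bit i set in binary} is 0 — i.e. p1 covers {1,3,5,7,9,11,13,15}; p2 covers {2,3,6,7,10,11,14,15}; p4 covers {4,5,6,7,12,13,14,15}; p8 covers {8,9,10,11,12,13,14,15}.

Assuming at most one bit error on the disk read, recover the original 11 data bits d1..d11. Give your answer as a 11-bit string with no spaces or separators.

s1 (pos 1,3,5,7,9,11,13,15): 1⊕1⊕0⊕1⊕0⊕1⊕0⊕0 = 0
s2 (pos 2,3,6,7,10,11,14,15): 0⊕1⊕0⊕1⊕0⊕1⊕0⊕0 = 1
s4 (pos 4,5,6,7,12,13,14,15): 0⊕0⊕0⊕1⊕1⊕0⊕0⊕0 = 0
s8 (pos 8,9,10,11,12,13,14,15): 0⊕0⊕0⊕1⊕1⊕0⊕0⊕0 = 0
Syndrome s8…s1 = 0010 → error at position 2.
Flip position 2: 101000100011000 → 111000100011000
Read data bits from positions 3,5,6,7,9,10,11,12,13,14,15: 10010011000

10010011000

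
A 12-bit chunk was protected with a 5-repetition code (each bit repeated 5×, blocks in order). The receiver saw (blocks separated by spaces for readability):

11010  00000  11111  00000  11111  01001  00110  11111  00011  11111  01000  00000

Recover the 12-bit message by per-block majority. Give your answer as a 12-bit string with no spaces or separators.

101010010100

Block 1 (11010): 3 ones → 1
Block 2 (00000): 0 ones → 0
Block 3 (11111): 5 ones → 1
Block 4 (00000): 0 ones → 0
Block 5 (11111): 5 ones → 1
Block 6 (01001): 2 ones → 0
Block 7 (00110): 2 ones → 0
Block 8 (11111): 5 ones → 1
Block 9 (00011): 2 ones → 0
Block 10 (11111): 5 ones → 1
Block 11 (01000): 1 one → 0
Block 12 (00000): 0 ones → 0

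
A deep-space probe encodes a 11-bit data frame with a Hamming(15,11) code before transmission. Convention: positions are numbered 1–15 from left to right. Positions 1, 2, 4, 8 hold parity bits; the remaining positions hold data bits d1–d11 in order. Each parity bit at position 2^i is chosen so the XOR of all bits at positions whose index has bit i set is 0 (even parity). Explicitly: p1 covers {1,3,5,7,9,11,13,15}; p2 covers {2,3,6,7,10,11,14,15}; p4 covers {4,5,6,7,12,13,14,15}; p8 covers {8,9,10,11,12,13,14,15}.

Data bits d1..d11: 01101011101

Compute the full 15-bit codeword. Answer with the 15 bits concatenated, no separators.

110111011011101

Place data at non-parity positions: p1 p2 0 p4 1 1 0 p8 1 0 1 1 1 0 1
p1 (pos 1,3,5,7,9,11,13,15): XOR of data positions = 0⊕1⊕0⊕1⊕1⊕1⊕1 = 1
p2 (pos 2,3,6,7,10,11,14,15): XOR of data positions = 0⊕1⊕0⊕0⊕1⊕0⊕1 = 1
p4 (pos 4,5,6,7,12,13,14,15): XOR of data positions = 1⊕1⊕0⊕1⊕1⊕0⊕1 = 1
p8 (pos 8,9,10,11,12,13,14,15): XOR of data positions = 1⊕0⊕1⊕1⊕1⊕0⊕1 = 1
Codeword: 110111011011101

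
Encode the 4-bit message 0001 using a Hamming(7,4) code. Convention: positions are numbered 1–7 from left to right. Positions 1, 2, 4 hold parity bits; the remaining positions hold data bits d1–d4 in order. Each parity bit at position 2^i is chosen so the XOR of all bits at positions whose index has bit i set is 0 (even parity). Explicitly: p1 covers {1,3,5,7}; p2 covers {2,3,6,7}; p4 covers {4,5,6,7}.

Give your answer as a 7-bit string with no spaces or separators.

1101001

Place data at non-parity positions: p1 p2 0 p4 0 0 1
p1 (pos 1,3,5,7): XOR of data positions = 0⊕0⊕1 = 1
p2 (pos 2,3,6,7): XOR of data positions = 0⊕0⊕1 = 1
p4 (pos 4,5,6,7): XOR of data positions = 0⊕0⊕1 = 1
Codeword: 1101001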